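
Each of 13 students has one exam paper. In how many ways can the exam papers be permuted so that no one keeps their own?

Derangements satisfy D(n) = (n-1)(D(n-1) + D(n-2)), starting from D(0)=1, D(1)=0.
D(2) = 1 x (0 + 1) = 1
D(3) = 2 x (1 + 0) = 2
D(4) = 3 x (2 + 1) = 9
D(5) = 4 x (9 + 2) = 44
D(6) = 5 x (44 + 9) = 265
D(7) = 6 x (265 + 44) = 1854
D(8) = 7 x (1854 + 265) = 14833
D(9) = 8 x (14833 + 1854) = 133496
D(10) = 9 x (133496 + 14833) = 1334961
D(11) = 10 x (1334961 + 133496) = 14684570
D(12) = 11 x (14684570 + 1334961) = 176214841
D(13) = 12 x (D(12) + D(11)) = 12 x (176214841 + 14684570)

Final answer: D(13) = 2290792932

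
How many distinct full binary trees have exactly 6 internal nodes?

This is counted by the nth Catalan number C_n. Here n = 6.
C_n = C(2n,n) - C(2n,n+1), so C_{6} = C(12,6) - C(12,7) = 924 - 792.

Final answer: C_{6} = 132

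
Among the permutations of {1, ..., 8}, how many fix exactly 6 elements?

Choose which 6 elements are fixed: C(8,6) = 28.
Derange the remaining 2 using D(j) = (j-1)(D(j-1) + D(j-2)), D(0)=1, D(1)=0: D(2)=1.
Total: 28 x 1.

Final answer: C(8,6) D(2) = 28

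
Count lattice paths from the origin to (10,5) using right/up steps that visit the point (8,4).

Paths (0,0)->(8,4): C(12,4) = 495.
Paths (8,4)->(10,5): C(3,1) = 3.
By multiplication principle: 495 x 3.

Final answer: 1485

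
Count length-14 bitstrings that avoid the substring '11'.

A valid string ends in 0 (append to any length-(n-1) valid string) or in 01 (append to any length-(n-2) valid string), so a(n) = a(n-1) + a(n-2) with a(1)=2, a(2)=3.
Computing successive values: a(1)=2, a(2)=3, a(3)=5, a(4)=8, a(5)=13, a(6)=21, a(7)=34, a(8)=55, a(9)=89, a(10)=144, a(11)=233, a(12)=377, a(13)=610, a(14)=987.

Final answer: 987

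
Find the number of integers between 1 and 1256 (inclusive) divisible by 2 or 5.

Multiples of 2: 628. Multiples of 5: 251. Of both (lcm=10): 125.
By inclusion-exclusion: 628 + 251 - 125.

Final answer: 754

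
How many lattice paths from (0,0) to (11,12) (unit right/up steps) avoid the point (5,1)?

Total paths to (11,12): C(23,12) = 1352078.
Paths through (5,1): C(6,1) x C(17,11) = 74256.
Avoiding (5,1): 1352078 - 74256.

Final answer: 1277822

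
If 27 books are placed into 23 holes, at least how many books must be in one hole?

By the pigeonhole principle: ceiling(27/23).

Final answer: 2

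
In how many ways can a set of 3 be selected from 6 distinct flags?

C(6,3) = 6!/(3! x (6-3)!).

Final answer: C(6,3) = 20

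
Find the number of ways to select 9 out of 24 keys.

C(24,9) = 24!/(9! x 15!).

Final answer: \binom{24}{9} = 1307504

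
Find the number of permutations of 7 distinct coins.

The number of ways to arrange 7 distinct objects is 7!.

Final answer: 7! = 5040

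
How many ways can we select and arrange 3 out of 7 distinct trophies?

P(7,3) = 7!/(7-3)! = 7!/4!.

Final answer: P(7,3) = 210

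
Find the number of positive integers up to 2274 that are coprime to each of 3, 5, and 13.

|div by 3|=758, |div by 5|=454, |div by 13|=174.
|div by 3&5|=151, |div by 3&13|=58, |div by 5&13|=34, |div by all|=11.
By inclusion-exclusion, divisible by at least one: 758+454+174-151-58-34+11 = 1154.
Not divisible by any: 2274 - 1154.

Final answer: 1120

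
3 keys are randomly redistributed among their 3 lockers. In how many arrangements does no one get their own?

Derangements satisfy D(n) = (n-1)(D(n-1) + D(n-2)), starting from D(0)=1, D(1)=0.
D(2) = 1 x (0 + 1) = 1
D(3) = 2 x (D(2) + D(1)) = 2 x (1 + 0)

Final answer: D(3) = 2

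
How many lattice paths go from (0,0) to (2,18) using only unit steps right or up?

Each path has 2 right steps and 18 up steps in some order (20 steps total).
Choose which 18 of the 20 steps are up: C(20,18).

Final answer: C(20,18) = 190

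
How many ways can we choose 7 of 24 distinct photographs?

C(24,7) = 24!/(7! x 17!).

Final answer: \binom{24}{7} = 346104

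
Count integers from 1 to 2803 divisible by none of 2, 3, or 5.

|div by 2|=1401, |div by 3|=934, |div by 5|=560.
|div by 2&3|=467, |div by 2&5|=280, |div by 3&5|=186, |div by all|=93.
By inclusion-exclusion, divisible by at least one: 1401+934+560-467-280-186+93 = 2055.
Not divisible by any: 2803 - 2055.

Final answer: 748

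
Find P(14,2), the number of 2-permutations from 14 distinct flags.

P(14,2) = 14!/(14-2)! = 14!/12!.

Final answer: P(14,2) = 182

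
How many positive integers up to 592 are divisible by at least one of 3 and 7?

Multiples of 3: 197. Multiples of 7: 84. Of both (lcm=21): 28.
By inclusion-exclusion: 197 + 84 - 28.

Final answer: 253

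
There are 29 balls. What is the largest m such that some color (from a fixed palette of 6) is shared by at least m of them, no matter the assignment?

There are 6 possible values for color (from a fixed palette of 6). With 29 balls and 6 categories, by pigeonhole: ceiling(29/6).

Final answer: 5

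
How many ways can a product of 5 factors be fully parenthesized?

The structures are counted by the Catalan number C_n. Here n = 5 - 1 = 4.
Using C_0 = 1 and C_(k+1) = C_k x 2(2k+1)/(k+2), build up term by term: C_1=1, C_2=2, C_3=5, C_4=14.

Final answer: C_{4} = 14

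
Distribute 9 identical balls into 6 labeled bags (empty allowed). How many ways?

Stars and bars: C(n+k-1, k-1) = C(14,5).

Final answer: C(14,5) = 2002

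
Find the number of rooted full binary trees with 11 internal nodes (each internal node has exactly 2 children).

This is a standard Catalan-number count: the answer is C_n. Here n = 11.
C_n = C(2n,n) - C(2n,n+1), so C_{11} = C(22,11) - C(22,12) = 705432 - 646646.

Final answer: C_{11} = 58786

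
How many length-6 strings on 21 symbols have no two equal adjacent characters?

First character: 21 choices. Each subsequent: 20 choices (must differ from the previous one).
Total: 21 x 20^5.

Final answer: 21 x 20^{5} = 67200000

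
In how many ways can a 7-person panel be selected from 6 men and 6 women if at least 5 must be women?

Sum over valid woman counts:
C(6,5)C(6,2) = 90
C(6,6)C(6,1) = 6
Total: 90 + 6.

Final answer: 96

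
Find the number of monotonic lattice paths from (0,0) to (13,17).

Each path has 13 right steps and 17 up steps in some order (30 steps total).
Choose which 17 of the 30 steps are up: C(30,17).

Final answer: C(30,17) = 119759850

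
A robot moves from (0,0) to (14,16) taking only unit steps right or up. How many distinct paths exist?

Each path has 14 right steps and 16 up steps in some order (30 steps total).
Choose which 16 of the 30 steps are up: C(30,16).

Final answer: C(30,16) = 145422675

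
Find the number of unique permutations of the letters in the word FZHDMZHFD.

Letters (D:2, F:2, H:2, M:1, Z:2). Total letters: 9.
Permutations = 9!/(2! x 2! x 2! x 2!).

Final answer: 22680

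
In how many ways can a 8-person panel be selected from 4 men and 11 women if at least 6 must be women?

Sum over valid woman counts:
C(11,6)C(4,2) = 2772
C(11,7)C(4,1) = 1320
C(11,8)C(4,0) = 165
Total: 2772 + 1320 + 165.

Final answer: 4257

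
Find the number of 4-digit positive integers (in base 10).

The leading digit cannot be 0 (9 options); the other 3 digits can be anything (10 options each).
Total: 9 x 10^3.

Final answer: 9000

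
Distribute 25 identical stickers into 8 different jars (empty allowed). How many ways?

Stars and bars: C(n+k-1, k-1) = C(32,7).

Final answer: C(32,7) = 3365856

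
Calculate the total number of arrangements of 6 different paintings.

The number of ways to arrange 6 distinct objects is 6!.

Final answer: 6! = 720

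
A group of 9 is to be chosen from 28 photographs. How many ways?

C(28,9) = 28!/(9! x 19!).

Final answer: \binom{28}{9} = 6906900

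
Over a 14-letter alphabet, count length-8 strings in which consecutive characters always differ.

Let g(n) count such strings. g(1) = 14, and each valid string of length n-1 extends in 13 ways (any symbol but the last), so g(n) = 13 g(n-1).
Total: g(8) = 14 x 13^7.

Final answer: 14 x 13^{7} = 878479238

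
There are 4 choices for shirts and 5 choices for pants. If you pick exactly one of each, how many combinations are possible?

By the multiplication principle: 4 x 5.

Final answer: 20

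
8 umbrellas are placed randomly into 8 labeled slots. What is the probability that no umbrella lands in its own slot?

Use the recurrence D(n) = (n-1)(D(n-1) + D(n-2)) with D(0)=1, D(1)=0.
Building up: D(2)=1, D(3)=2, D(4)=9, D(5)=44, D(6)=265, D(7)=1854, D(8)=14833.
Total arrangements: 8! = 40320.
Probability = D(8)/8! = 2119/5760.

Final answer: D(8)/8! = 14833/40320 = 0.367882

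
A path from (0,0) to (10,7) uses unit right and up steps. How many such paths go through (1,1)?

Paths (0,0)->(1,1): C(2,1) = 2.
Paths (1,1)->(10,7): C(15,6) = 5005.
By multiplication principle: 2 x 5005.

Final answer: 10010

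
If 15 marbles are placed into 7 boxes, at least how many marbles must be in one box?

By the pigeonhole principle: ceiling(15/7).

Final answer: 3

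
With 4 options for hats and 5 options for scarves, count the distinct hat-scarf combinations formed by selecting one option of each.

By the multiplication principle: 4 x 5.

Final answer: 20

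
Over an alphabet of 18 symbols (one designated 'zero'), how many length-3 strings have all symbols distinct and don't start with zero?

The leading digit has 17 choices (anything but zero); the next has 17 (anything but the first), then 16, and so on, one fewer each time.
Total: 17 x 17 x 16.

Final answer: 4624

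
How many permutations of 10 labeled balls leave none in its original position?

Derangements satisfy D(n) = (n-1)(D(n-1) + D(n-2)), starting from D(0)=1, D(1)=0.
D(2) = 1 x (0 + 1) = 1
D(3) = 2 x (1 + 0) = 2
D(4) = 3 x (2 + 1) = 9
D(5) = 4 x (9 + 2) = 44
D(6) = 5 x (44 + 9) = 265
D(7) = 6 x (265 + 44) = 1854
D(8) = 7 x (1854 + 265) = 14833
D(9) = 8 x (14833 + 1854) = 133496
D(10) = 9 x (D(9) + D(8)) = 9 x (133496 + 14833)

Final answer: D(10) = 1334961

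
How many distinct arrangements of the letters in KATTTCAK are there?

Letters (A:2, C:1, K:2, T:3). Total letters: 8.
Permutations = 8!/(3! x 2! x 2!).

Final answer: 1680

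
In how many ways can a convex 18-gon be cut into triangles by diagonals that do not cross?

The structures are counted by the Catalan number C_n. Here n = 18 - 2 = 16.
C_n = (2n)!/(n!(n+1)!), so C_{16} = 32!/(16! x 17!) = C(32,16)/17 = 601080390/17.

Final answer: C_{16} = 35357670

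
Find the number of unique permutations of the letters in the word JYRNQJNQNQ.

Letters (J:2, N:3, Q:3, R:1, Y:1). Total letters: 10.
Permutations = 10!/(3! x 3! x 2!).

Final answer: 50400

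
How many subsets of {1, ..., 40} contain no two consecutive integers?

Condition on whether n belongs to the subset: if not, any valid subset of {1, ..., n-1} works (a(n-1)); if so, n-1 is excluded and the rest is a valid subset of {1, ..., n-2} (a(n-2)). Hence a(n) = a(n-1) + a(n-2), a(1)=2, a(2)=3.
Building up term by term: a(1)=2, a(2)=3, a(3)=5, a(4)=8, a(5)=13, a(6)=21, a(7)=34, a(8)=55, a(9)=89, a(10)=144, a(11)=233, a(12)=377, a(13)=610, a(14)=987, a(15)=1597, a(16)=2584, a(17)=4181, a(18)=6765, a(19)=10946, a(20)=17711, a(21)=28657, a(22)=46368, a(23)=75025, a(24)=121393, a(25)=196418, a(26)=317811, a(27)=514229, a(28)=832040, a(29)=1346269, a(30)=2178309, a(31)=3524578, a(32)=5702887, a(33)=9227465, a(34)=14930352, a(35)=24157817, a(36)=39088169, a(37)=63245986, a(38)=102334155, a(39)=165580141, a(40)=267914296.

Final answer: 267914296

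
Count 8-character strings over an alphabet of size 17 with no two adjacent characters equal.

First character: 17 choices. Each subsequent: 16 choices (must differ from the previous one).
Total: 17 x 16^7.

Final answer: 17 x 16^{7} = 4563402752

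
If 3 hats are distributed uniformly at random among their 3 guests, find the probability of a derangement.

Use the recurrence D(n) = (n-1)(D(n-1) + D(n-2)) with D(0)=1, D(1)=0.
Building up: D(2)=1, D(3)=2.
Total arrangements: 3! = 6.
Probability = D(3)/3! = 1/3.

Final answer: D(3)/3! = 2/6 = 0.333333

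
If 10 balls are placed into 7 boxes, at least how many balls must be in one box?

By the pigeonhole principle: ceiling(10/7).

Final answer: 2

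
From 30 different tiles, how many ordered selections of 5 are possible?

P(30,5) = 30!/(30-5)! = 30!/25!.

Final answer: P(30,5) = 17100720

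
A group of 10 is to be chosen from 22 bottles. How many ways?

C(22,10) = 22!/(10! x 12!).

Final answer: \binom{22}{10} = 646646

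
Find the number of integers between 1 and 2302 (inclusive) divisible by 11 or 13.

Multiples of 11: 209. Multiples of 13: 177. Of both (lcm=143): 16.
By inclusion-exclusion: 209 + 177 - 16.

Final answer: 370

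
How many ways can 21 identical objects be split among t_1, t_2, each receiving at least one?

Substitute t'_i = t_i - 1 (so t'_i >= 0). Then sum t'_i = 21 - 2 = 19.
Stars and bars: C(19+2-1, 2-1) = C(20,1).

Final answer: C(20,1) = 20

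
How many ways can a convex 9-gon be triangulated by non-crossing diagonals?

The structures are counted by the Catalan number C_n. Here n = 9 - 2 = 7.
C_n = C(2n,n) - C(2n,n+1), so C_{7} = C(14,7) - C(14,8) = 3432 - 3003.

Final answer: C_{7} = 429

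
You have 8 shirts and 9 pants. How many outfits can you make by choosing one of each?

By the multiplication principle: 8 x 9.

Final answer: 72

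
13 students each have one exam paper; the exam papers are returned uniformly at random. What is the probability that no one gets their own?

Derangements satisfy D(n) = (n-1)(D(n-1) + D(n-2)), starting from D(0)=1, D(1)=0.
Building up: D(2)=1, D(3)=2, D(4)=9, D(5)=44, D(6)=265, D(7)=1854, D(8)=14833, D(9)=133496, D(10)=1334961, D(11)=14684570, D(12)=176214841, D(13)=2290792932.
Total arrangements: 13! = 6227020800.
Probability = D(13)/13! = 63633137/172972800.

Final answer: D(13)/13! = 2290792932/6227020800 = 0.367879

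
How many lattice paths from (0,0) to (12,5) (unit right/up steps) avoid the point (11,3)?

Total paths to (12,5): C(17,5) = 6188.
Paths through (11,3): C(14,3) x C(3,2) = 1092.
Avoiding (11,3): 6188 - 1092.

Final answer: 5096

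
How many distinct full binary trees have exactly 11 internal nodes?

This is counted by the nth Catalan number C_n. Here n = 11.
C_n = C(2n,n)/(n+1), so C_{11} = C(22,11)/12 = 705432/12.

Final answer: C_{11} = 58786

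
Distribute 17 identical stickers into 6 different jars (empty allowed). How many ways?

Stars and bars: C(n+k-1, k-1) = C(22,5).

Final answer: C(22,5) = 26334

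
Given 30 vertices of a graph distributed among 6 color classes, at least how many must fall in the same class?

By pigeonhole with 30 objects and 6 categories: ceiling(30/6).

Final answer: 5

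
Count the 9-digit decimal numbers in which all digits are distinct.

First digit: 9 (not 0). Second: 9 (not first). Third: 8, etc.
Total: 9 x 9 x 8 x 7 x 6 x 5 x 4 x 3 x 2.

Final answer: 3265920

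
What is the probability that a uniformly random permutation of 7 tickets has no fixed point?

Use the recurrence D(n) = (n-1)(D(n-1) + D(n-2)) with D(0)=1, D(1)=0.
Building up: D(2)=1, D(3)=2, D(4)=9, D(5)=44, D(6)=265, D(7)=1854.
Total arrangements: 7! = 5040.
Probability = D(7)/7! = 103/280.

Final answer: D(7)/7! = 1854/5040 = 0.367857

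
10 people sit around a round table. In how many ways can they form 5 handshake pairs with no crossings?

This is counted by the nth Catalan number C_n. Here n = 10/2 = 5.
Using C_0 = 1 and C_(k+1) = C_k x 2(2k+1)/(k+2), build up term by term: C_1=1, C_2=2, C_3=5, C_4=14, C_5=42.

Final answer: C_{5} = 42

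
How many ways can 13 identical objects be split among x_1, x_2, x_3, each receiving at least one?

Substitute x'_i = x_i - 1 (so x'_i >= 0). Then sum x'_i = 13 - 3 = 10.
Stars and bars: C(10+3-1, 3-1) = C(12,2).

Final answer: C(12,2) = 66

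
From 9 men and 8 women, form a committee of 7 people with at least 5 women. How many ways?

Sum over valid woman counts:
C(8,5)C(9,2) = 2016
C(8,6)C(9,1) = 252
C(8,7)C(9,0) = 8
Total: 2016 + 252 + 8.

Final answer: 2276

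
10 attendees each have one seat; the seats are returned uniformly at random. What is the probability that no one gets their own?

Use the recurrence D(n) = (n-1)(D(n-1) + D(n-2)) with D(0)=1, D(1)=0.
Building up: D(2)=1, D(3)=2, D(4)=9, D(5)=44, D(6)=265, D(7)=1854, D(8)=14833, D(9)=133496, D(10)=1334961.
Total arrangements: 10! = 3628800.
Probability = D(10)/10! = 16481/44800.

Final answer: D(10)/10! = 1334961/3628800 = 0.367879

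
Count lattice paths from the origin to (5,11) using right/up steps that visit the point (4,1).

Paths (0,0)->(4,1): C(5,1) = 5.
Paths (4,1)->(5,11): C(11,10) = 11.
By multiplication principle: 5 x 11.

Final answer: 55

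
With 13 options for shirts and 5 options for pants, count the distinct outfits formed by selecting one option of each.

By the multiplication principle: 13 x 5.

Final answer: 65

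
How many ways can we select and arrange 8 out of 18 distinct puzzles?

P(18,8) = 18!/(18-8)! = 18!/10!.

Final answer: P(18,8) = 1764322560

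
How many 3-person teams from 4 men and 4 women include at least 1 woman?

Sum over valid woman counts:
C(4,1)C(4,2) = 24
C(4,2)C(4,1) = 24
C(4,3)C(4,0) = 4
Total: 24 + 24 + 4.

Final answer: 52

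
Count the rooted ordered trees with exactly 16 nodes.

The structures are counted by the Catalan number C_n. Here n = 16 - 1 = 15.
C_n = C(2n,n) - C(2n,n+1), so C_{15} = C(30,15) - C(30,16) = 155117520 - 145422675.

Final answer: C_{15} = 9694845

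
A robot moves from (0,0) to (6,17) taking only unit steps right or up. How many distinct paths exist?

Each path has 6 right steps and 17 up steps in some order (23 steps total).
Choose which 17 of the 23 steps are up: C(23,17).

Final answer: C(23,17) = 100947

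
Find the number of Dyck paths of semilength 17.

Total monotonic paths to (17,17): C(34,17) = 2333606220.
Reflecting each bad path at its first crossing gives a bijection with paths to (16,18): C(34,18) = 2203961430.
Valid Dyck paths: 2333606220 - 2203961430.
(Equivalently, C_{17} = C(34,17)/18 = 2333606220/18.)

Final answer: C_{17} = 129644790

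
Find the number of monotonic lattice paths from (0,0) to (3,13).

Each path has 3 right steps and 13 up steps in some order (16 steps total).
Choose which 13 of the 16 steps are up: C(16,13).

Final answer: C(16,13) = 560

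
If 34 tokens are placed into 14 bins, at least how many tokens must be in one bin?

By the pigeonhole principle: ceiling(34/14).

Final answer: 3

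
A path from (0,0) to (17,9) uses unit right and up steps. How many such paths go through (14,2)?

Paths (0,0)->(14,2): C(16,2) = 120.
Paths (14,2)->(17,9): C(10,7) = 120.
By multiplication principle: 120 x 120.

Final answer: 14400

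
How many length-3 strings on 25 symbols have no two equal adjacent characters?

First character: 25 choices. Each subsequent: 24 choices (must differ from the previous one).
Total: 25 x 24^2.

Final answer: 25 x 24^{2} = 14400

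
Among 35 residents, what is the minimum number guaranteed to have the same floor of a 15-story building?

There are 15 possible values for floor of a 15-story building. With 35 residents and 15 categories, by pigeonhole: ceiling(35/15).

Final answer: 3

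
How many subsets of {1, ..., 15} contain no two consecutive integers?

Condition on whether n belongs to the subset: if not, any valid subset of {1, ..., n-1} works (a(n-1)); if so, n-1 is excluded and the rest is a valid subset of {1, ..., n-2} (a(n-2)). Hence a(n) = a(n-1) + a(n-2), a(1)=2, a(2)=3.
Building up term by term: a(1)=2, a(2)=3, a(3)=5, a(4)=8, a(5)=13, a(6)=21, a(7)=34, a(8)=55, a(9)=89, a(10)=144, a(11)=233, a(12)=377, a(13)=610, a(14)=987, a(15)=1597.

Final answer: 1597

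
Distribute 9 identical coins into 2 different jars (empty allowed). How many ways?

Stars and bars: C(n+k-1, k-1) = C(10,1).

Final answer: C(10,1) = 10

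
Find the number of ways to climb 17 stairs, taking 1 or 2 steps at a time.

Let f(n) be the number of climbs. Removing the last move (1 or 2 steps) gives f(n) = f(n-1) + f(n-2); base cases f(1)=1, f(2)=2.
Building up term by term: f(1)=1, f(2)=2, f(3)=3, f(4)=5, f(5)=8, f(6)=13, f(7)=21, f(8)=34, f(9)=55, f(10)=89, f(11)=144, f(12)=233, f(13)=377, f(14)=610, f(15)=987, f(16)=1597, f(17)=2584.

Final answer: 2584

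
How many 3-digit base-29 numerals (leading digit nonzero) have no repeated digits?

The leading digit has 28 choices (anything but zero); the next has 28 (anything but the first), then 27, and so on, one fewer each time.
Total: 28 x 28 x 27.

Final answer: 21168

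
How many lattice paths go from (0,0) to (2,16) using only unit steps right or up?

Each path has 2 right steps and 16 up steps in some order (18 steps total).
Choose which 16 of the 18 steps are up: C(18,16).

Final answer: C(18,16) = 153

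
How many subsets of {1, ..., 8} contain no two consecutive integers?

Condition on whether n belongs to the subset: if not, any valid subset of {1, ..., n-1} works (a(n-1)); if so, n-1 is excluded and the rest is a valid subset of {1, ..., n-2} (a(n-2)). Hence a(n) = a(n-1) + a(n-2), a(1)=2, a(2)=3.
Computing successive values: a(1)=2, a(2)=3, a(3)=5, a(4)=8, a(5)=13, a(6)=21, a(7)=34, a(8)=55.

Final answer: 55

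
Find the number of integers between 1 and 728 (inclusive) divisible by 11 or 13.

Multiples of 11: 66. Multiples of 13: 56. Of both (lcm=143): 5.
By inclusion-exclusion: 66 + 56 - 5.

Final answer: 117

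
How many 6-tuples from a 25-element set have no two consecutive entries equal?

First character: 25 choices. Each subsequent: 24 choices (must differ from the previous one).
Total: 25 x 24^5.

Final answer: 25 x 24^{5} = 199065600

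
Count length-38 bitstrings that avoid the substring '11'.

Classify by the final bit: ...0 gives a(n-1) strings, ...01 gives a(n-2) strings. Thus a(n) = a(n-1) + a(n-2) with a(1)=2, a(2)=3.
Building up term by term: a(1)=2, a(2)=3, a(3)=5, a(4)=8, a(5)=13, a(6)=21, a(7)=34, a(8)=55, a(9)=89, a(10)=144, a(11)=233, a(12)=377, a(13)=610, a(14)=987, a(15)=1597, a(16)=2584, a(17)=4181, a(18)=6765, a(19)=10946, a(20)=17711, a(21)=28657, a(22)=46368, a(23)=75025, a(24)=121393, a(25)=196418, a(26)=317811, a(27)=514229, a(28)=832040, a(29)=1346269, a(30)=2178309, a(31)=3524578, a(32)=5702887, a(33)=9227465, a(34)=14930352, a(35)=24157817, a(36)=39088169, a(37)=63245986, a(38)=102334155.

Final answer: 102334155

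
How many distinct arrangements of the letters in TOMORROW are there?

Letters (M:1, O:3, R:2, T:1, W:1). Total letters: 8.
Permutations = 8!/(3! x 2!).

Final answer: 3360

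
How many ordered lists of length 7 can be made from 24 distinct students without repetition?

P(24,7) = 24!/(24-7)! = 24!/17!.

Final answer: P(24,7) = 1744364160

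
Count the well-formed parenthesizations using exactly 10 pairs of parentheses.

The structures are counted by the Catalan number C_n. Here n = 10 (pairs).
C_n = (2n)!/(n!(n+1)!), so C_{10} = 20!/(10! x 11!) = C(20,10)/11 = 184756/11.

Final answer: C_{10} = 16796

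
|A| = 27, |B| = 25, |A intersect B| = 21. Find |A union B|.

|A union B| = |A| + |B| - |A intersect B| = 27 + 25 - 21.

Final answer: 31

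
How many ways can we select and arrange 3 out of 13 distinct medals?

P(13,3) = 13!/(13-3)! = 13!/10!.

Final answer: P(13,3) = 1716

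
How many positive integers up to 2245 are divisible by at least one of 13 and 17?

Multiples of 13: 172. Multiples of 17: 132. Of both (lcm=221): 10.
By inclusion-exclusion: 172 + 132 - 10.

Final answer: 294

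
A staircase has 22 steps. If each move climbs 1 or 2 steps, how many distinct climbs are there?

Condition on the final move: it is a 1-step (f(n-1) ways to get there) or a 2-step (f(n-2) ways), so f(n) = f(n-1) + f(n-2), with f(1)=1, f(2)=2.
Building up term by term: f(1)=1, f(2)=2, f(3)=3, f(4)=5, f(5)=8, f(6)=13, f(7)=21, f(8)=34, f(9)=55, f(10)=89, f(11)=144, f(12)=233, f(13)=377, f(14)=610, f(15)=987, f(16)=1597, f(17)=2584, f(18)=4181, f(19)=6765, f(20)=10946, f(21)=17711, f(22)=28657.

Final answer: 28657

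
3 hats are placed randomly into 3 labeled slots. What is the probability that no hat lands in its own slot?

Use the recurrence D(n) = (n-1)(D(n-1) + D(n-2)) with D(0)=1, D(1)=0.
Building up: D(2)=1, D(3)=2.
Total arrangements: 3! = 6.
Probability = D(3)/3! = 1/3.

Final answer: D(3)/3! = 2/6 = 0.333333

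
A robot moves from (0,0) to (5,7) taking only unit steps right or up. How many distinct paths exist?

Each path has 5 right steps and 7 up steps in some order (12 steps total).
Choose which 7 of the 12 steps are up: C(12,7).

Final answer: C(12,7) = 792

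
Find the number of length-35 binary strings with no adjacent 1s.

Classify by the final bit: ...0 gives a(n-1) strings, ...01 gives a(n-2) strings. Thus a(n) = a(n-1) + a(n-2) with a(1)=2, a(2)=3.
Iterating the recurrence: a(1)=2, a(2)=3, a(3)=5, a(4)=8, a(5)=13, a(6)=21, a(7)=34, a(8)=55, a(9)=89, a(10)=144, a(11)=233, a(12)=377, a(13)=610, a(14)=987, a(15)=1597, a(16)=2584, a(17)=4181, a(18)=6765, a(19)=10946, a(20)=17711, a(21)=28657, a(22)=46368, a(23)=75025, a(24)=121393, a(25)=196418, a(26)=317811, a(27)=514229, a(28)=832040, a(29)=1346269, a(30)=2178309, a(31)=3524578, a(32)=5702887, a(33)=9227465, a(34)=14930352, a(35)=24157817.

Final answer: 24157817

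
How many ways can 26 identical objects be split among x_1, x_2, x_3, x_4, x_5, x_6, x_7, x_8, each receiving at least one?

Substitute x'_i = x_i - 1 (so x'_i >= 0). Then sum x'_i = 26 - 8 = 18.
Stars and bars: C(18+8-1, 8-1) = C(25,7).

Final answer: C(25,7) = 480700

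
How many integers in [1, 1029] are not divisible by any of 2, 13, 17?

|div by 2|=514, |div by 13|=79, |div by 17|=60.
|div by 2&13|=39, |div by 2&17|=30, |div by 13&17|=4, |div by all|=2.
By inclusion-exclusion, divisible by at least one: 514+79+60-39-30-4+2 = 582.
Not divisible by any: 1029 - 582.

Final answer: 447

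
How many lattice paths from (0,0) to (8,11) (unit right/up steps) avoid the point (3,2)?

Total paths to (8,11): C(19,11) = 75582.
Paths through (3,2): C(5,2) x C(14,9) = 20020.
Avoiding (3,2): 75582 - 20020.

Final answer: 55562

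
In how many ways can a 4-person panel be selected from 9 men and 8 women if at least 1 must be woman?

Sum over valid woman counts:
C(8,1)C(9,3) = 672
C(8,2)C(9,2) = 1008
C(8,3)C(9,1) = 504
C(8,4)C(9,0) = 70
Total: 672 + 1008 + 504 + 70.

Final answer: 2254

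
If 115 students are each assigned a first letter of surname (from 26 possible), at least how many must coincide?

There are 26 possible values for first letter of surname. With 115 students and 26 categories, by pigeonhole: ceiling(115/26).

Final answer: 5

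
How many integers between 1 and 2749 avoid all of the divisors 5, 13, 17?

|div by 5|=549, |div by 13|=211, |div by 17|=161.
|div by 5&13|=42, |div by 5&17|=32, |div by 13&17|=12, |div by all|=2.
By inclusion-exclusion, divisible by at least one: 549+211+161-42-32-12+2 = 837.
Not divisible by any: 2749 - 837.

Final answer: 1912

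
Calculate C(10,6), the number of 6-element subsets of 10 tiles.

C(10,6) = 10!/(6! x (10-6)!).

Final answer: C(10,6) = 210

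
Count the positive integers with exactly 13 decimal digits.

First digit: 9 choices (1-9). Each of the remaining 12 digits: 10 choices.
Total: 9 x 10^12.

Final answer: 9000000000000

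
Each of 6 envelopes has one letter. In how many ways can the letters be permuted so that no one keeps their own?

Use the recurrence D(n) = (n-1)(D(n-1) + D(n-2)) with D(0)=1, D(1)=0.
D(2) = 1 x (0 + 1) = 1
D(3) = 2 x (1 + 0) = 2
D(4) = 3 x (2 + 1) = 9
D(5) = 4 x (9 + 2) = 44
D(6) = 5 x (D(5) + D(4)) = 5 x (44 + 9)

Final answer: D(6) = 265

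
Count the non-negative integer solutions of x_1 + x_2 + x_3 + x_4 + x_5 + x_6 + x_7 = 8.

Stars and bars with 8 stars and 6 bars:
C(8+7-1, 7-1) = C(14,6).

Final answer: C(14,6) = 3003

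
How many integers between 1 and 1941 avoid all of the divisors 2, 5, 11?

|div by 2|=970, |div by 5|=388, |div by 11|=176.
|div by 2&5|=194, |div by 2&11|=88, |div by 5&11|=35, |div by all|=17.
By inclusion-exclusion, divisible by at least one: 970+388+176-194-88-35+17 = 1234.
Not divisible by any: 1941 - 1234.

Final answer: 707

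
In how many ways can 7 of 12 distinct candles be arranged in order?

P(12,7) = 12!/(12-7)! = 12!/5!.

Final answer: P(12,7) = 3991680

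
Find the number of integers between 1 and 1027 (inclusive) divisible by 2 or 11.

Multiples of 2: 513. Multiples of 11: 93. Of both (lcm=22): 46.
By inclusion-exclusion: 513 + 93 - 46.

Final answer: 560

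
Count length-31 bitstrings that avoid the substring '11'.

Let a(n) count valid strings. If the last bit is 0 the prefix is any valid string of length n-1; if it is 1 the string must end in 01 with a valid prefix of length n-2. So a(n) = a(n-1) + a(n-2), a(1)=2, a(2)=3.
Iterating the recurrence: a(1)=2, a(2)=3, a(3)=5, a(4)=8, a(5)=13, a(6)=21, a(7)=34, a(8)=55, a(9)=89, a(10)=144, a(11)=233, a(12)=377, a(13)=610, a(14)=987, a(15)=1597, a(16)=2584, a(17)=4181, a(18)=6765, a(19)=10946, a(20)=17711, a(21)=28657, a(22)=46368, a(23)=75025, a(24)=121393, a(25)=196418, a(26)=317811, a(27)=514229, a(28)=832040, a(29)=1346269, a(30)=2178309, a(31)=3524578.

Final answer: 3524578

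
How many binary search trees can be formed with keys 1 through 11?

This is a standard Catalan-number count: the answer is C_n. Here n = 11.
C_n = C(2n,n) - C(2n,n+1), so C_{11} = C(22,11) - C(22,12) = 705432 - 646646.

Final answer: C_{11} = 58786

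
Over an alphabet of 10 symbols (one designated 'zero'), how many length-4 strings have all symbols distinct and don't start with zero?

First digit: 9 (nonzero). Second: 9 (not first). Third: 8, etc.
Total: 9 x 9 x 8 x 7.

Final answer: 4536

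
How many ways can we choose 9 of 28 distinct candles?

C(28,9) = 28!/(9! x 19!).

Final answer: \binom{28}{9} = 6906900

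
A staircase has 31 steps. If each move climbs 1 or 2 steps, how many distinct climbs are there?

Condition on the final move: it is a 1-step (f(n-1) ways to get there) or a 2-step (f(n-2) ways), so f(n) = f(n-1) + f(n-2), with f(1)=1, f(2)=2.
Computing successive values: f(1)=1, f(2)=2, f(3)=3, f(4)=5, f(5)=8, f(6)=13, f(7)=21, f(8)=34, f(9)=55, f(10)=89, f(11)=144, f(12)=233, f(13)=377, f(14)=610, f(15)=987, f(16)=1597, f(17)=2584, f(18)=4181, f(19)=6765, f(20)=10946, f(21)=17711, f(22)=28657, f(23)=46368, f(24)=75025, f(25)=121393, f(26)=196418, f(27)=317811, f(28)=514229, f(29)=832040, f(30)=1346269, f(31)=2178309.

Final answer: 2178309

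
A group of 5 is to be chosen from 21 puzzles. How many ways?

C(21,5) = 21!/(5! x (21-5)!).

Final answer: C(21,5) = 20349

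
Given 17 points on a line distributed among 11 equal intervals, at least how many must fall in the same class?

By pigeonhole with 17 objects and 11 categories: ceiling(17/11).

Final answer: 2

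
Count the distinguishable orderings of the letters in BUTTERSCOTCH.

Letters (B:1, C:2, E:1, H:1, O:1, R:1, S:1, T:3, U:1). Total letters: 12.
Permutations = 12!/(3! x 2!).

Final answer: 39916800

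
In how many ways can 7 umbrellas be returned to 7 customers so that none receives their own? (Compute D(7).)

Derangements satisfy D(n) = (n-1)(D(n-1) + D(n-2)), starting from D(0)=1, D(1)=0.
D(2) = 1 x (0 + 1) = 1
D(3) = 2 x (1 + 0) = 2
D(4) = 3 x (2 + 1) = 9
D(5) = 4 x (9 + 2) = 44
D(6) = 5 x (44 + 9) = 265
D(7) = 6 x (D(6) + D(5)) = 6 x (265 + 44)

Final answer: D(7) = 1854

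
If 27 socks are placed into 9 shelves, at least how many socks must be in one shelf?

By the pigeonhole principle: ceiling(27/9).

Final answer: 3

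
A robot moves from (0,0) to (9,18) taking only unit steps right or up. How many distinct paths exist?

Each path has 9 right steps and 18 up steps in some order (27 steps total).
Choose which 18 of the 27 steps are up: C(27,18).

Final answer: C(27,18) = 4686825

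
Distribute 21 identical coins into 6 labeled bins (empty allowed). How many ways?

Stars and bars: C(n+k-1, k-1) = C(26,5).

Final answer: C(26,5) = 65780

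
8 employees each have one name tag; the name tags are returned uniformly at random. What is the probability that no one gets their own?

Derangements satisfy D(n) = (n-1)(D(n-1) + D(n-2)), starting from D(0)=1, D(1)=0.
Building up: D(2)=1, D(3)=2, D(4)=9, D(5)=44, D(6)=265, D(7)=1854, D(8)=14833.
Total arrangements: 8! = 40320.
Probability = D(8)/8! = 2119/5760.

Final answer: D(8)/8! = 14833/40320 = 0.367882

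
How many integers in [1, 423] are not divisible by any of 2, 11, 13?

|div by 2|=211, |div by 11|=38, |div by 13|=32.
|div by 2&11|=19, |div by 2&13|=16, |div by 11&13|=2, |div by all|=1.
By inclusion-exclusion, divisible by at least one: 211+38+32-19-16-2+1 = 245.
Not divisible by any: 423 - 245.

Final answer: 178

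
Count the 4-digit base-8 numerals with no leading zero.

These are the integers in [8^3, 8^4), so the count is 8^4 - 8^3 = 7 x 8^3.

Final answer: 3584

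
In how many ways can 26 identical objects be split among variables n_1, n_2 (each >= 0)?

Stars and bars with 26 stars and 1 bars:
C(26+2-1, 2-1) = C(27,1).

Final answer: C(27,1) = 27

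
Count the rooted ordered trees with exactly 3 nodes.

The structures are counted by the Catalan number C_n. Here n = 3 - 1 = 2.
C_n = C(2n,n)/(n+1), so C_{2} = C(4,2)/3 = 6/3.

Final answer: C_{2} = 2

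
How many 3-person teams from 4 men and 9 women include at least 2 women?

Sum over valid woman counts:
C(9,2)C(4,1) = 144
C(9,3)C(4,0) = 84
Total: 144 + 84.

Final answer: 228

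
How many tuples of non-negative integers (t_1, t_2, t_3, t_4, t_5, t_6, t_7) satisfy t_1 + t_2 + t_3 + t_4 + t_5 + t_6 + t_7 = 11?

Stars and bars with 11 stars and 6 bars:
C(11+7-1, 7-1) = C(17,6).

Final answer: C(17,6) = 12376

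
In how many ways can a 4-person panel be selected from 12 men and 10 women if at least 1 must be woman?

Sum over valid woman counts:
C(10,1)C(12,3) = 2200
C(10,2)C(12,2) = 2970
C(10,3)C(12,1) = 1440
C(10,4)C(12,0) = 210
Total: 2200 + 2970 + 1440 + 210.

Final answer: 6820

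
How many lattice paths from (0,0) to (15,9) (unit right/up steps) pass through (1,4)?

Paths (0,0)->(1,4): C(5,4) = 5.
Paths (1,4)->(15,9): C(19,5) = 11628.
By multiplication principle: 5 x 11628.

Final answer: 58140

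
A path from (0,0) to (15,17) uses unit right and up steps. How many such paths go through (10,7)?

Paths (0,0)->(10,7): C(17,7) = 19448.
Paths (10,7)->(15,17): C(15,10) = 3003.
By multiplication principle: 19448 x 3003.

Final answer: 58402344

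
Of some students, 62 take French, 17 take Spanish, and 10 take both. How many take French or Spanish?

|A union B| = |A| + |B| - |A intersect B| = 62 + 17 - 10.

Final answer: 69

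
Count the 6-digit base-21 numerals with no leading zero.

Leading digit: 20 options (nonzero). Other 5 digit(s): 21 options each.
Total: 20 x 21^5.

Final answer: 81682020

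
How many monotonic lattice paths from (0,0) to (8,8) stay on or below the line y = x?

Total monotonic paths to (8,8): C(16,8) = 12870.
Reflecting each bad path at its first crossing gives a bijection with paths to (7,9): C(16,9) = 11440.
Valid Dyck paths: 12870 - 11440.
(This is the Catalan number C_{8}.)

Final answer: C_{8} = 1430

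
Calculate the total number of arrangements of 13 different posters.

The number of ways to arrange 13 distinct objects is 13!.

Final answer: 13! = 6227020800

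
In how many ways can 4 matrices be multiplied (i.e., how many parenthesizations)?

This is a standard Catalan-number count: the answer is C_n. Here n = 4 - 1 = 3.
C_n = C(2n,n)/(n+1), so C_{3} = C(6,3)/4 = 20/4.

Final answer: C_{3} = 5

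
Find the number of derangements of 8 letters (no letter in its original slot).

D(n) = (n-1)(D(n-1) + D(n-2)), D(0)=1, D(1)=0.
D(2) = 1 x (0 + 1) = 1
D(3) = 2 x (1 + 0) = 2
D(4) = 3 x (2 + 1) = 9
D(5) = 4 x (9 + 2) = 44
D(6) = 5 x (44 + 9) = 265
D(7) = 6 x (265 + 44) = 1854
D(8) = 7 x (D(7) + D(6)) = 7 x (1854 + 265)

Final answer: D(8) = 14833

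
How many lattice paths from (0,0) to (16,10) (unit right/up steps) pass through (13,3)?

Paths (0,0)->(13,3): C(16,3) = 560.
Paths (13,3)->(16,10): C(10,7) = 120.
By multiplication principle: 560 x 120.

Final answer: 67200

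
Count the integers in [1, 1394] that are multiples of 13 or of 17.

Multiples of 13: 107. Multiples of 17: 82. Of both (lcm=221): 6.
By inclusion-exclusion: 107 + 82 - 6.

Final answer: 183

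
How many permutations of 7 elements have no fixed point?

Derangements satisfy D(n) = (n-1)(D(n-1) + D(n-2)), starting from D(0)=1, D(1)=0.
D(2) = 1 x (0 + 1) = 1
D(3) = 2 x (1 + 0) = 2
D(4) = 3 x (2 + 1) = 9
D(5) = 4 x (9 + 2) = 44
D(6) = 5 x (44 + 9) = 265
D(7) = 6 x (D(6) + D(5)) = 6 x (265 + 44)

Final answer: D(7) = 1854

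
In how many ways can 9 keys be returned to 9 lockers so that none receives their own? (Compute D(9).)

Derangements satisfy D(n) = (n-1)(D(n-1) + D(n-2)), starting from D(0)=1, D(1)=0.
D(2) = 1 x (0 + 1) = 1
D(3) = 2 x (1 + 0) = 2
D(4) = 3 x (2 + 1) = 9
D(5) = 4 x (9 + 2) = 44
D(6) = 5 x (44 + 9) = 265
D(7) = 6 x (265 + 44) = 1854
D(8) = 7 x (1854 + 265) = 14833
D(9) = 8 x (D(8) + D(7)) = 8 x (14833 + 1854)

Final answer: D(9) = 133496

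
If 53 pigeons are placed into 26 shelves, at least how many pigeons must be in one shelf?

By the pigeonhole principle: ceiling(53/26).

Final answer: 3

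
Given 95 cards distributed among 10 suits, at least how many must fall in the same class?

By pigeonhole with 95 objects and 10 categories: ceiling(95/10).

Final answer: 10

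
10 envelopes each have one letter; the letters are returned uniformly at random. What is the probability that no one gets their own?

Derangements satisfy D(n) = (n-1)(D(n-1) + D(n-2)), starting from D(0)=1, D(1)=0.
Building up: D(2)=1, D(3)=2, D(4)=9, D(5)=44, D(6)=265, D(7)=1854, D(8)=14833, D(9)=133496, D(10)=1334961.
Total arrangements: 10! = 3628800.
Probability = D(10)/10! = 16481/44800.

Final answer: D(10)/10! = 1334961/3628800 = 0.367879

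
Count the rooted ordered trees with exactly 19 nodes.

This is a standard Catalan-number count: the answer is C_n. Here n = 19 - 1 = 18.
C_n = C(2n,n)/(n+1), so C_{18} = C(36,18)/19 = 9075135300/19.

Final answer: C_{18} = 477638700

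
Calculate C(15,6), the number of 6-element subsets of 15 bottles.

C(15,6) = 15!/(6! x 9!).

Final answer: \binom{15}{6} = 5005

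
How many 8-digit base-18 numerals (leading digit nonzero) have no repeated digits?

First digit: 17 (nonzero). Second: 17 (not first). Third: 16, etc.
Total: 17 x 17 x 16 x 15 x 14 x 13 x 12 x 11.

Final answer: 1666304640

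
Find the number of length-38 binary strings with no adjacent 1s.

A valid string ends in 0 (append to any length-(n-1) valid string) or in 01 (append to any length-(n-2) valid string), so a(n) = a(n-1) + a(n-2) with a(1)=2, a(2)=3.
Computing successive values: a(1)=2, a(2)=3, a(3)=5, a(4)=8, a(5)=13, a(6)=21, a(7)=34, a(8)=55, a(9)=89, a(10)=144, a(11)=233, a(12)=377, a(13)=610, a(14)=987, a(15)=1597, a(16)=2584, a(17)=4181, a(18)=6765, a(19)=10946, a(20)=17711, a(21)=28657, a(22)=46368, a(23)=75025, a(24)=121393, a(25)=196418, a(26)=317811, a(27)=514229, a(28)=832040, a(29)=1346269, a(30)=2178309, a(31)=3524578, a(32)=5702887, a(33)=9227465, a(34)=14930352, a(35)=24157817, a(36)=39088169, a(37)=63245986, a(38)=102334155.

Final answer: 102334155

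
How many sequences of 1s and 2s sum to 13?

Condition on the final move: it is a 1-step (f(n-1) ways to get there) or a 2-step (f(n-2) ways), so f(n) = f(n-1) + f(n-2), with f(1)=1, f(2)=2.
Computing successive values: f(1)=1, f(2)=2, f(3)=3, f(4)=5, f(5)=8, f(6)=13, f(7)=21, f(8)=34, f(9)=55, f(10)=89, f(11)=144, f(12)=233, f(13)=377.

Final answer: 377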